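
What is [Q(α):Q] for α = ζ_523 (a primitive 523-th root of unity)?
[Q(α):Q] = 522

The minimal polynomial of ζ_523 over Q is the 523-th cyclotomic polynomial Φ_523(x), which is irreducible over Q and has degree φ(523) = 522. Hence [Q(α):Q] = φ(523) = 522.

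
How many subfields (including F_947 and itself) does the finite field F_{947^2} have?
F_{947^2} has 2 subfields

The subfields of F_{p^n} are exactly the fields F_{p^d} for d | n (each is the fixed field of the unique index-d subgroup of Gal(F_{p^n}/F_p) ≅ Z/nZ). The divisors of n = 2 are {1, 2}, giving 2 subfields: F_{947^1}, F_{947^2}.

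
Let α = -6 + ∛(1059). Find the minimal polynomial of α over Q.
m_α(x) = x^3 + 18x^2 + 108x - 843

Set β = α + 6 = ∛(1059), so β^3 = 1059. Then (α + 6)^3 - 1059 = 0, i.e. α is a root of g(x) = (x + 6)^3 - 1059 = x^3 + 18x^2 + 108x - 843. Since g(x) = h(x + 6) where h(x) = x^3 - 1059, and h is irreducible over Q (because 1059 is not a perfect cube, so h has no rational root, and a monic cubic with no rational root is irreducible), g is also irreducible (irreducibility is preserved under the substitution x → x + 6). Hence m_α(x) = x^3 + 18x^2 + 108x - 843.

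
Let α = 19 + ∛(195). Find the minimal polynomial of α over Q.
m_α(x) = x^3 - 57x^2 + 1083x - 7054

Set β = α - 19 = ∛(195), so β^3 = 195. Then (α - 19)^3 - 195 = 0, i.e. α is a root of g(x) = (x - 19)^3 - 195 = x^3 - 57x^2 + 1083x - 7054. Since g(x) = h(x - 19) where h(x) = x^3 - 195, and h is irreducible over Q (because 195 is not a perfect cube, so h has no rational root, and a monic cubic with no rational root is irreducible), g is also irreducible (irreducibility is preserved under the substitution x → x - 19). Hence m_α(x) = x^3 - 57x^2 + 1083x - 7054.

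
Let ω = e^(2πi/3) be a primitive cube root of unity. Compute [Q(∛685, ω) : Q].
[Q(∛685, ω) : Q] = 6

[Q(∛685):Q] = 3 (min poly x^3 - 685, irreducible since 685 is not a perfect cube). [Q(ω):Q] = 2 (min poly x^2 + x + 1). Since Q(∛685) ⊂ R and ω ∉ R, we have ω ∉ Q(∛685), so x^2 + x + 1 remains irreducible over Q(∛685) and [Q(∛685, ω) : Q(∛685)] = 2. By the tower law, [Q(∛685, ω) : Q] = 3 · 2 = 6. (In fact Q(∛685, ω) is the splitting field of x^3 - 685 over Q.)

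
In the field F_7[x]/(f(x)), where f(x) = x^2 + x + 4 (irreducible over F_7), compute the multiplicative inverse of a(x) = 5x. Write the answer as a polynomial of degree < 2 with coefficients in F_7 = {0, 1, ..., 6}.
a(x)^(-1) ≡ x + 1 (mod f(x))

Since f is irreducible over F_7, F_7[x]/(f) is a field and a(x) ≠ 0 has an inverse. Apply the extended Euclidean algorithm to f(x) and a(x) in F_7[x]: f(x) = (3x + 3)·a(x) + (4). The last nonzero remainder is the constant 4 = gcd(f, a) in F_7. Back-substituting through the division chain expresses 4 = s(x)·a(x) + t(x)·f(x) with s(x) ≡ 4x + 4 (mod f), so (4x + 4)·a(x) ≡ 4 (mod f). Multiplying by 4^(-1) ≡ 2 in F_7 gives a(x)^(-1) ≡ 2·(4x + 4) ≡ x + 1 (mod f). Check: (5x)·(x + 1) = 5x^2 + 5x ≡ 1 (mod x^2 + x + 4).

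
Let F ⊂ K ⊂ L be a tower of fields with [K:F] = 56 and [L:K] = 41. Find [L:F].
[L:F] = 2296

The tower law says that for any tower of field extensions F ⊂ K ⊂ L with finite degrees, [L:F] = [L:K] · [K:F]. Here this gives [L:F] = 41 · 56 = 2296.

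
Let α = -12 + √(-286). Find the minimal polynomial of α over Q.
m_α(x) = x^2 + 24x + 430

From α + 12 = √(-286), squaring gives (α + 12)^2 = -286, i.e. α^2 + 24α + 144 = -286, so α^2 + 24α + 430 = 0. The discriminant of x^2 + 24x + 430 is (24)^2 - 4·(430) = 576 - 1720 = -1144, and 4·(-286) is not a perfect square in Q since -286 is squarefree and ≠ 1. Hence x^2 + 24x + 430 is irreducible over Q and is the minimal polynomial of α.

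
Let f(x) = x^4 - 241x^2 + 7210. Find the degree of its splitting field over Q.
[K : Q] = 4

Solving the quadratic in x^2: x^2 = (241 ± √(241^2 - 4·7210))/2 = (241 ± √29241)/2 = (241 ± 171)/2, giving x^2 = 35 or x^2 = 206. So f(x) = (x^2 - 35)(x^2 - 206) and the roots of f are ±√35, ±√206. Hence the splitting field is K = Q(√35, √206). Since 35 and 206 are distinct squarefree integers > 1, their product 7210 is not a perfect square, so √206 ∉ Q(√35). By the tower law [K:Q] = [Q(√35,√206):Q(√35)] · [Q(√35):Q] = 2 · 2 = 4.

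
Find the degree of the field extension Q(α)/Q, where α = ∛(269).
[Q(α):Q] = 3

The minimal polynomial of α is x^3 - 269, irreducible over Q since 269 is not a perfect cube (so x^3 - 269 has no rational root). Hence [Q(α):Q] = deg(m_α) = 3.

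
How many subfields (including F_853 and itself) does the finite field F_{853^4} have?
F_{853^4} has 3 subfields

The subfields of F_{p^n} are exactly the fields F_{p^d} for d | n (each is the fixed field of the unique index-d subgroup of Gal(F_{p^n}/F_p) ≅ Z/nZ). The divisors of n = 4 are {1, 2, 4}, giving 3 subfields: F_{853^1}, F_{853^2}, F_{853^4}.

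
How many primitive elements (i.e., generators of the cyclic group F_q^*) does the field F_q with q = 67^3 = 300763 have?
There are φ(300762) = 75600 primitive elements

F_q^* is cyclic of order q - 1 = 300762. A cyclic group of order m has exactly φ(m) generators. Here m = 300762 = 2 · 3^2 · 7^2 · 11 · 31, so the number of primitive elements is φ(300762) = 75600.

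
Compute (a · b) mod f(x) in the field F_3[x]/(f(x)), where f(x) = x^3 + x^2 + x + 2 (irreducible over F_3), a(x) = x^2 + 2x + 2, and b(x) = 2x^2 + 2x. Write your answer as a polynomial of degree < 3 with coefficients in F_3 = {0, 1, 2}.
a · b ≡ 2x^2 + 2x + 1 (mod f(x))

Multiply in F_3[x]: a(x)·b(x) = (x^2 + 2x + 2)·(2x^2 + 2x) = 2x^4 + 2x^2 + x. This has degree ≥ 3, so divide by f(x) over F_3: 2x^4 + 2x^2 + x = (2x + 1)·(x^3 + x^2 + x + 2) + (2x^2 + 2x + 1). Hence a·b ≡ 2x^2 + 2x + 1 (mod f). (F_3[x]/(f) is a field with 3^3 = 27 elements since f is irreducible of degree 3.)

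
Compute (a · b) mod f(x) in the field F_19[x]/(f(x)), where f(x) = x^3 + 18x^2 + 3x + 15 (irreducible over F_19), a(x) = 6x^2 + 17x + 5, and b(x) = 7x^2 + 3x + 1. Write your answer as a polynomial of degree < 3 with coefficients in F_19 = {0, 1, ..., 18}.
a · b ≡ 12x^2 + 5x + 18 (mod f(x))

Multiply in F_19[x]: a(x)·b(x) = (6x^2 + 17x + 5)·(7x^2 + 3x + 1) = 4x^4 + 4x^3 + 16x^2 + 13x + 5. This has degree ≥ 3, so divide by f(x) over F_19: 4x^4 + 4x^3 + 16x^2 + 13x + 5 = (4x + 8)·(x^3 + 18x^2 + 3x + 15) + (12x^2 + 5x + 18). Hence a·b ≡ 12x^2 + 5x + 18 (mod f). (F_19[x]/(f) is a field with 19^3 = 6859 elements since f is irreducible of degree 3.)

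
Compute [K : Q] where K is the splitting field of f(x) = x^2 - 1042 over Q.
[K : Q] = 2

f(x) = x^2 - 1042 factors as (x - √1042)(x + √1042). The splitting field is K = Q(√1042). Since 1042 is squarefree and > 1, it is not a perfect square, so x^2 - 1042 is irreducible over Q and [Q(√1042) : Q] = 2. Hence [K : Q] = 2.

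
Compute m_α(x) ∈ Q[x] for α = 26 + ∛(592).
m_α(x) = x^3 - 78x^2 + 2028x - 18168

Set β = α - 26 = ∛(592), so β^3 = 592. Then (α - 26)^3 - 592 = 0, i.e. α is a root of g(x) = (x - 26)^3 - 592 = x^3 - 78x^2 + 2028x - 18168. Since g(x) = h(x - 26) where h(x) = x^3 - 592, and h is irreducible over Q (because 592 is not a perfect cube, so h has no rational root, and a monic cubic with no rational root is irreducible), g is also irreducible (irreducibility is preserved under the substitution x → x - 26). Hence m_α(x) = x^3 - 78x^2 + 2028x - 18168.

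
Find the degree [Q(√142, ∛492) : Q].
[Q(√142, ∛492) : Q] = 6

Let L = Q(√142, ∛492). Since Q(√142) ⊂ L and [Q(√142):Q] = 2, the tower law gives 2 | [L:Q]. Likewise Q(∛492) ⊂ L with [Q(∛492):Q] = 3 (because 492 is not a perfect cube), so 3 | [L:Q]. As gcd(2,3) = 1, [L:Q] is divisible by 6. Conversely L is generated over Q by √142 and ∛492, so [L:Q] ≤ 2·3 = 6. Therefore [Q(√142, ∛492) : Q] = 6.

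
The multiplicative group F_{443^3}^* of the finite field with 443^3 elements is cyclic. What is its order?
|F_{443^3}^*| = 86938306

F_{443^3} has 443^3 = 86938307 elements; its multiplicative group consists of all nonzero elements, so |F_{443^3}^*| = 86938307 - 1 = 86938306. (It is cyclic since any finite subgroup of the multiplicative group of a field is cyclic.)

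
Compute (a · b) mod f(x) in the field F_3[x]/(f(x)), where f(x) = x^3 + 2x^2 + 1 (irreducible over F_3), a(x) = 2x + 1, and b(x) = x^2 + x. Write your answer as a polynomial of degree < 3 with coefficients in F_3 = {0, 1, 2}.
a · b ≡ 2x^2 + x + 1 (mod f(x))

Multiply in F_3[x]: a(x)·b(x) = (2x + 1)·(x^2 + x) = 2x^3 + x. This has degree ≥ 3, so divide by f(x) over F_3: 2x^3 + x = (2)·(x^3 + 2x^2 + 1) + (2x^2 + x + 1). Hence a·b ≡ 2x^2 + x + 1 (mod f). (F_3[x]/(f) is a field with 3^3 = 27 elements since f is irreducible of degree 3.)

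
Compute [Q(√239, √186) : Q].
[Q(√239, √186) : Q] = 4

[Q(√239):Q] = 2 (min poly x^2 - 239, irreducible since 239 is squarefree > 1). For the top step, suppose √186 ∈ Q(√239), say √186 = c + d√239 with c, d ∈ Q. Squaring: 186 = c^2 + 239d^2 + 2cd√239. Since √239 ∉ Q this forces 2cd = 0. If d = 0 then √186 = c ∈ Q, contradicting 186 squarefree > 1. If c = 0 then 186 = 239d^2, so 239·186 = (239d)^2 is a perfect square in Q — but 239·186 = 44454 is not a perfect square (since 239 and 186 are distinct squarefree integers). Contradiction. Hence √186 ∉ Q(√239), so x^2 - 186 stays irreducible over Q(√239) and [Q(√239, √186) : Q(√239)] = 2. By the tower law, [Q(√239, √186) : Q] = 2 · 2 = 4.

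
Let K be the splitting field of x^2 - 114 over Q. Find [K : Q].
[K : Q] = 2

f(x) = x^2 - 114 factors as (x - √114)(x + √114). The splitting field is K = Q(√114). Since 114 is squarefree and > 1, it is not a perfect square, so x^2 - 114 is irreducible over Q and [Q(√114) : Q] = 2. Hence [K : Q] = 2.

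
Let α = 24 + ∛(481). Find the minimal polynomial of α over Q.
m_α(x) = x^3 - 72x^2 + 1728x - 14305

Set β = α - 24 = ∛(481), so β^3 = 481. Then (α - 24)^3 - 481 = 0, i.e. α is a root of g(x) = (x - 24)^3 - 481 = x^3 - 72x^2 + 1728x - 14305. Since g(x) = h(x - 24) where h(x) = x^3 - 481, and h is irreducible over Q (because 481 is not a perfect cube, so h has no rational root, and a monic cubic with no rational root is irreducible), g is also irreducible (irreducibility is preserved under the substitution x → x - 24). Hence m_α(x) = x^3 - 72x^2 + 1728x - 14305.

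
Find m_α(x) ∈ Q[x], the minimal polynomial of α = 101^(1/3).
m_α(x) = x^3 - 101

α satisfies α^3 = 101, so x^3 - 101 annihilates α. By the rational root test, a rational root p/q (in lowest terms) of x^3 - 101 would satisfy p^3 = 101 q^3, forcing q = 1 and p^3 = 101; but 101 is not a perfect cube, contradiction. A monic cubic over Q with no rational root is irreducible (any nontrivial factorization would include a linear factor). Hence x^3 - 101 is the minimal polynomial of α, and in particular [Q(α):Q] = 3.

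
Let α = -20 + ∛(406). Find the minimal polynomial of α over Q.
m_α(x) = x^3 + 60x^2 + 1200x + 7594

Set β = α + 20 = ∛(406), so β^3 = 406. Then (α + 20)^3 - 406 = 0, i.e. α is a root of g(x) = (x + 20)^3 - 406 = x^3 + 60x^2 + 1200x + 7594. Since g(x) = h(x + 20) where h(x) = x^3 - 406, and h is irreducible over Q (because 406 is not a perfect cube, so h has no rational root, and a monic cubic with no rational root is irreducible), g is also irreducible (irreducibility is preserved under the substitution x → x + 20). Hence m_α(x) = x^3 + 60x^2 + 1200x + 7594.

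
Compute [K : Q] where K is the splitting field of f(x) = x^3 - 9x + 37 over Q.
[K : Q] = 6

By the rational root test, any rational root of the monic integer polynomial f(x) = x^3 - 9x + 37 must be an integer dividing the constant term 37, i.e. one of ±{1, 37}. Evaluating: f(1) = 29, f(-1) = 45, f(37) = 50357, f(-37) = -50283; none is 0, so f has no rational root and is therefore irreducible over Q (a cubic with no linear factor over a field is irreducible). For an irreducible cubic, the Galois group is A_3 or S_3 according as the discriminant disc(f) = -4a^3 - 27b^2 = -4·(-9)^3 - 27·(37)^2 = -34047 is or is not a square in Q. Here disc(f) = -34047 is not a perfect square in Q, so the Galois group of f over Q is not contained in A_3 and must be all of S_3. The splitting field has degree |S_3| = 6 over Q, so [K : Q] = 6.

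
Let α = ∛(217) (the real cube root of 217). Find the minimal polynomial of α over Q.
m_α(x) = x^3 - 217

α satisfies α^3 = 217, so x^3 - 217 annihilates α. By the rational root test, a rational root p/q (in lowest terms) of x^3 - 217 would satisfy p^3 = 217 q^3, forcing q = 1 and p^3 = 217; but 217 is not a perfect cube, contradiction. A monic cubic over Q with no rational root is irreducible (any nontrivial factorization would include a linear factor). Hence x^3 - 217 is the minimal polynomial of α, and in particular [Q(α):Q] = 3.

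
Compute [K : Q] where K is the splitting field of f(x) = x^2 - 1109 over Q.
[K : Q] = 2

f(x) = x^2 - 1109 factors as (x - √1109)(x + √1109). The splitting field is K = Q(√1109). Since 1109 is squarefree and > 1, it is not a perfect square, so x^2 - 1109 is irreducible over Q and [Q(√1109) : Q] = 2. Hence [K : Q] = 2.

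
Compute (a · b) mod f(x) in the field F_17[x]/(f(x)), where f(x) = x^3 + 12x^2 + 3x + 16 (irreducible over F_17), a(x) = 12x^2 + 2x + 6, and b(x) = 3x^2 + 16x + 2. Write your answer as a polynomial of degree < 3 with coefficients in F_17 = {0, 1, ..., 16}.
a · b ≡ 3x^2 + 5x + 16 (mod f(x))

Multiply in F_17[x]: a(x)·b(x) = (12x^2 + 2x + 6)·(3x^2 + 16x + 2) = 2x^4 + 11x^3 + 6x^2 + 15x + 12. This has degree ≥ 3, so divide by f(x) over F_17: 2x^4 + 11x^3 + 6x^2 + 15x + 12 = (2x + 4)·(x^3 + 12x^2 + 3x + 16) + (3x^2 + 5x + 16). Hence a·b ≡ 3x^2 + 5x + 16 (mod f). (F_17[x]/(f) is a field with 17^3 = 4913 elements since f is irreducible of degree 3.)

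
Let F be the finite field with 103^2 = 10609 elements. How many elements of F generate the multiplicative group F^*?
There are φ(10608) = 3072 primitive elements

F_q^* is cyclic of order q - 1 = 10608. A cyclic group of order m has exactly φ(m) generators. Here m = 10608 = 2^4 · 3 · 13 · 17, so the number of primitive elements is φ(10608) = 3072.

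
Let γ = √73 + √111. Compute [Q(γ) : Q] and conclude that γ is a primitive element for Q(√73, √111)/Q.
[Q(γ) : Q] = 4 (equivalently, Q(γ) = Q(√73, √111))

Obviously Q(γ) ⊆ Q(√73, √111), and [Q(√73, √111):Q] = 4 (since 73, 111 are distinct squarefree integers > 1 with 8103 not a perfect square). To show equality we compute the minimal polynomial of γ. From γ = √73 + √111: γ^2 = 73 + 2√(8103) + 111 = 184 + 2√(8103), so γ^2 - 184 = 2√(8103); squaring, (γ^2 - 184)^2 = 4·8103, i.e. γ^4 - 368γ^2 + 33856 - 32412 = 0, i.e. γ^4 - 368γ^2 + 1444 = 0. So γ is a root of x^4 - 368x^2 + 1444. This polynomial is irreducible over Q: it has no rational root (each ±√73 ± √111 is irrational), and any factorization into two quadratics over Q would force √(8103) ∈ Q (pairing opposite roots) or √73, √111 ∈ Q (other pairings), all impossible. Hence [Q(γ):Q] = 4 = [Q(√73, √111):Q], so Q(γ) = Q(√73, √111).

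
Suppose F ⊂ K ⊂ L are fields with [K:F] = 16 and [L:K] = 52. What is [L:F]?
[L:F] = 832

The tower law says that for any tower of field extensions F ⊂ K ⊂ L with finite degrees, [L:F] = [L:K] · [K:F]. Here this gives [L:F] = 52 · 16 = 832.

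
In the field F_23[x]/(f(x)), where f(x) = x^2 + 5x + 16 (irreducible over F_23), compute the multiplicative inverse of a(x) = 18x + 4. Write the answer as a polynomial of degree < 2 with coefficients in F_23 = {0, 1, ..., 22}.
a(x)^(-1) ≡ 12x + 19 (mod f(x))

Since f is irreducible over F_23, F_23[x]/(f) is a field and a(x) ≠ 0 has an inverse. Apply the extended Euclidean algorithm to f(x) and a(x) in F_23[x]: f(x) = (9x + 20)·a(x) + (5). The last nonzero remainder is the constant 5 = gcd(f, a) in F_23. Back-substituting through the division chain expresses 5 = s(x)·a(x) + t(x)·f(x) with s(x) ≡ 14x + 3 (mod f), so (14x + 3)·a(x) ≡ 5 (mod f). Multiplying by 5^(-1) ≡ 14 in F_23 gives a(x)^(-1) ≡ 14·(14x + 3) ≡ 12x + 19 (mod f). Check: (18x + 4)·(12x + 19) = 9x^2 + 22x + 7 ≡ 1 (mod x^2 + 5x + 16).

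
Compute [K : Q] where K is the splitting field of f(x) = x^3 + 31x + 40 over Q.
[K : Q] = 6

By the rational root test, any rational root of the monic integer polynomial f(x) = x^3 + 31x + 40 must be an integer dividing the constant term 40, i.e. one of ±{1, 2, 4, 5, 8, 10, 20, 40}. Evaluating: f(1) = 72, f(-1) = 8, f(2) = 110, f(-2) = -30, f(4) = 228, f(-4) = -148, f(5) = 320, f(-5) = -240, f(8) = 800, f(-8) = -720, f(10) = 1350, f(-10) = -1270, f(20) = 8660, f(-20) = -8580, f(40) = 65280, f(-40) = -65200; none is 0, so f has no rational root and is therefore irreducible over Q (a cubic with no linear factor over a field is irreducible). For an irreducible cubic, the Galois group is A_3 or S_3 according as the discriminant disc(f) = -4a^3 - 27b^2 = -4·(31)^3 - 27·(40)^2 = -162364 is or is not a square in Q. Here disc(f) = -162364 is not a perfect square in Q, so the Galois group of f over Q is not contained in A_3 and must be all of S_3. The splitting field has degree |S_3| = 6 over Q, so [K : Q] = 6.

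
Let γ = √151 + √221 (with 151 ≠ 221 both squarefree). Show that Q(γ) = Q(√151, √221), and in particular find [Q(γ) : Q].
[Q(γ) : Q] = 4 (equivalently, Q(γ) = Q(√151, √221))

Obviously Q(γ) ⊆ Q(√151, √221), and [Q(√151, √221):Q] = 4 (since 151, 221 are distinct squarefree integers > 1 with 33371 not a perfect square). To show equality we compute the minimal polynomial of γ. From γ = √151 + √221: γ^2 = 151 + 2√(33371) + 221 = 372 + 2√(33371), so γ^2 - 372 = 2√(33371); squaring, (γ^2 - 372)^2 = 4·33371, i.e. γ^4 - 744γ^2 + 138384 - 133484 = 0, i.e. γ^4 - 744γ^2 + 4900 = 0. So γ is a root of x^4 - 744x^2 + 4900. This polynomial is irreducible over Q: it has no rational root (each ±√151 ± √221 is irrational), and any factorization into two quadratics over Q would force √(33371) ∈ Q (pairing opposite roots) or √151, √221 ∈ Q (other pairings), all impossible. Hence [Q(γ):Q] = 4 = [Q(√151, √221):Q], so Q(γ) = Q(√151, √221).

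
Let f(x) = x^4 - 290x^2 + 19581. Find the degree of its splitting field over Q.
[K : Q] = 4

Solving the quadratic in x^2: x^2 = (290 ± √(290^2 - 4·19581))/2 = (290 ± √5776)/2 = (290 ± 76)/2, giving x^2 = 107 or x^2 = 183. So f(x) = (x^2 - 107)(x^2 - 183) and the roots of f are ±√107, ±√183. Hence the splitting field is K = Q(√107, √183). Since 107 and 183 are distinct squarefree integers > 1, their product 19581 is not a perfect square, so √183 ∉ Q(√107). By the tower law [K:Q] = [Q(√107,√183):Q(√107)] · [Q(√107):Q] = 2 · 2 = 4.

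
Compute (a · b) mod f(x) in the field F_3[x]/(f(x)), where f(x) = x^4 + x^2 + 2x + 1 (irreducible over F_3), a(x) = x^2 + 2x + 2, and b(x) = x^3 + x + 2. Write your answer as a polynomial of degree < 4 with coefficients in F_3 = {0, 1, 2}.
a · b ≡ 2x^3 + x + 2 (mod f(x))

Multiply in F_3[x]: a(x)·b(x) = (x^2 + 2x + 2)·(x^3 + x + 2) = x^5 + 2x^4 + x^2 + 1. This has degree ≥ 4, so divide by f(x) over F_3: x^5 + 2x^4 + x^2 + 1 = (x + 2)·(x^4 + x^2 + 2x + 1) + (2x^3 + x + 2). Hence a·b ≡ 2x^3 + x + 2 (mod f). (F_3[x]/(f) is a field with 3^4 = 81 elements since f is irreducible of degree 4.)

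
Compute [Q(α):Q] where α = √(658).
[Q(α):Q] = 2

[Q(α):Q] equals the degree of the minimal polynomial of α. Here α^2 = 658 and x^2 - 658 is irreducible (d = 658 is squarefree, ≠ 1, hence not a square), so deg(m_α) = 2. Thus [Q(α):Q] = 2.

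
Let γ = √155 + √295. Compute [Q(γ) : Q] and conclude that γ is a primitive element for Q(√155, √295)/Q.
[Q(γ) : Q] = 4 (equivalently, Q(γ) = Q(√155, √295))

Obviously Q(γ) ⊆ Q(√155, √295), and [Q(√155, √295):Q] = 4 (since 155, 295 are distinct squarefree integers > 1 with 45725 not a perfect square). To show equality we compute the minimal polynomial of γ. From γ = √155 + √295: γ^2 = 155 + 2√(45725) + 295 = 450 + 2√(45725), so γ^2 - 450 = 2√(45725); squaring, (γ^2 - 450)^2 = 4·45725, i.e. γ^4 - 900γ^2 + 202500 - 182900 = 0, i.e. γ^4 - 900γ^2 + 19600 = 0. So γ is a root of x^4 - 900x^2 + 19600. This polynomial is irreducible over Q: it has no rational root (each ±√155 ± √295 is irrational), and any factorization into two quadratics over Q would force √(45725) ∈ Q (pairing opposite roots) or √155, √295 ∈ Q (other pairings), all impossible. Hence [Q(γ):Q] = 4 = [Q(√155, √295):Q], so Q(γ) = Q(√155, √295).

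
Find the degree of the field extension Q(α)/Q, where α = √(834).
[Q(α):Q] = 2

[Q(α):Q] equals the degree of the minimal polynomial of α. Here α^2 = 834 and x^2 - 834 is irreducible (d = 834 is squarefree, ≠ 1, hence not a square), so deg(m_α) = 2. Thus [Q(α):Q] = 2.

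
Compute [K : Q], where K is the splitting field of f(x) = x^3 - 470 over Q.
[K : Q] = 6

The roots of x^3 - 470 are ∛470, ω∛470, ω^2∛470 where ω = e^(2πi/3) is a primitive cube root of unity, so K = Q(∛470, ω). Now [Q(∛470):Q] = 3 (since 470 is not a perfect cube, x^3 - 470 is irreducible) and [Q(ω):Q] = 2. Both 2 and 3 divide [K:Q], and [K:Q] ≤ 3·2 = 6, so [K:Q] = 6. (Equivalently: Q(∛470) ⊂ R but ω ∉ R, so [K : Q(∛470)] = 2.)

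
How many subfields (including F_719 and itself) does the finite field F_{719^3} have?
F_{719^3} has 2 subfields

The subfields of F_{p^n} are exactly the fields F_{p^d} for d | n (each is the fixed field of the unique index-d subgroup of Gal(F_{p^n}/F_p) ≅ Z/nZ). The divisors of n = 3 are {1, 3}, giving 2 subfields: F_{719^1}, F_{719^3}.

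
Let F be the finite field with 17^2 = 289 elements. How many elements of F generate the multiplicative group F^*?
There are φ(288) = 96 primitive elements

F_q^* is cyclic of order q - 1 = 288. A cyclic group of order m has exactly φ(m) generators. Here m = 288 = 2^5 · 3^2, so the number of primitive elements is φ(288) = 96.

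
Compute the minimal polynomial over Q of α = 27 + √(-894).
m_α(x) = x^2 - 54x + 1623

From α - 27 = √(-894), squaring gives (α - 27)^2 = -894, i.e. α^2 - 54α + 729 = -894, so α^2 - 54α + 1623 = 0. The discriminant of x^2 - 54x + 1623 is (-54)^2 - 4·(1623) = 2916 - 6492 = -3576, and 4·(-894) is not a perfect square in Q since -894 is squarefree and ≠ 1. Hence x^2 - 54x + 1623 is irreducible over Q and is the minimal polynomial of α.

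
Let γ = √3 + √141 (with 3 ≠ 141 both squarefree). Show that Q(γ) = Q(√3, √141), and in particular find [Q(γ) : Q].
[Q(γ) : Q] = 4 (equivalently, Q(γ) = Q(√3, √141))

Obviously Q(γ) ⊆ Q(√3, √141), and [Q(√3, √141):Q] = 4 (since 3, 141 are distinct squarefree integers > 1 with 423 not a perfect square). To show equality we compute the minimal polynomial of γ. From γ = √3 + √141: γ^2 = 3 + 2√(423) + 141 = 144 + 2√(423), so γ^2 - 144 = 2√(423); squaring, (γ^2 - 144)^2 = 4·423, i.e. γ^4 - 288γ^2 + 20736 - 1692 = 0, i.e. γ^4 - 288γ^2 + 19044 = 0. So γ is a root of x^4 - 288x^2 + 19044. This polynomial is irreducible over Q: it has no rational root (each ±√3 ± √141 is irrational), and any factorization into two quadratics over Q would force √(423) ∈ Q (pairing opposite roots) or √3, √141 ∈ Q (other pairings), all impossible. Hence [Q(γ):Q] = 4 = [Q(√3, √141):Q], so Q(γ) = Q(√3, √141).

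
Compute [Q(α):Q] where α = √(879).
[Q(α):Q] = 2

[Q(α):Q] equals the degree of the minimal polynomial of α. Here α^2 = 879 and x^2 - 879 is irreducible (d = 879 is squarefree, ≠ 1, hence not a square), so deg(m_α) = 2. Thus [Q(α):Q] = 2.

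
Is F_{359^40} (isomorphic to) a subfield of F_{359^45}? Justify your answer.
No: F_{359^40} is not a subfield of F_{359^45}

F_{p^m} embeds in F_{p^n} iff m | n. Here 40 ∤ 45 (since 45 = 1·40 + 5 with remainder 5 ≠ 0), so F_{359^40} is not a subfield of F_{359^45}. Equivalently: if it were, the tower law would give 40 = [F_{359^40}:F_359] dividing [F_{359^45}:F_359] = 45, contradiction.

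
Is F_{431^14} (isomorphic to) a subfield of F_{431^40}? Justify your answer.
No: F_{431^14} is not a subfield of F_{431^40}

F_{p^m} embeds in F_{p^n} iff m | n. Here 14 ∤ 40 (since 40 = 2·14 + 12 with remainder 12 ≠ 0), so F_{431^14} is not a subfield of F_{431^40}. Equivalently: if it were, the tower law would give 14 = [F_{431^14}:F_431] dividing [F_{431^40}:F_431] = 40, contradiction.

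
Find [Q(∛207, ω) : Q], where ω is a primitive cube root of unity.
[Q(∛207, ω) : Q] = 6

[Q(∛207):Q] = 3 (min poly x^3 - 207, irreducible since 207 is not a perfect cube). [Q(ω):Q] = 2 (min poly x^2 + x + 1). Since Q(∛207) ⊂ R and ω ∉ R, we have ω ∉ Q(∛207), so x^2 + x + 1 remains irreducible over Q(∛207) and [Q(∛207, ω) : Q(∛207)] = 2. By the tower law, [Q(∛207, ω) : Q] = 3 · 2 = 6. (In fact Q(∛207, ω) is the splitting field of x^3 - 207 over Q.)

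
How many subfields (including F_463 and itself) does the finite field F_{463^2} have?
F_{463^2} has 2 subfields

The subfields of F_{p^n} are exactly the fields F_{p^d} for d | n (each is the fixed field of the unique index-d subgroup of Gal(F_{p^n}/F_p) ≅ Z/nZ). The divisors of n = 2 are {1, 2}, giving 2 subfields: F_{463^1}, F_{463^2}.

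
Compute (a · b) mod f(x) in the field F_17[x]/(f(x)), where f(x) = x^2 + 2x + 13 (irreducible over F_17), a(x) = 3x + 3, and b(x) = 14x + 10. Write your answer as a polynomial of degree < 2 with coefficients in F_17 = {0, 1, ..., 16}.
a · b ≡ 5x + 11 (mod f(x))

Multiply in F_17[x]: a(x)·b(x) = (3x + 3)·(14x + 10) = 8x^2 + 4x + 13. This has degree ≥ 2, so divide by f(x) over F_17: 8x^2 + 4x + 13 = (8)·(x^2 + 2x + 13) + (5x + 11). Hence a·b ≡ 5x + 11 (mod f). (F_17[x]/(f) is a field with 17^2 = 289 elements since f is irreducible of degree 2.)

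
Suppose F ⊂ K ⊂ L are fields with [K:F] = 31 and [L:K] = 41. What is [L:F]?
[L:F] = 1271

The tower law says that for any tower of field extensions F ⊂ K ⊂ L with finite degrees, [L:F] = [L:K] · [K:F]. Here this gives [L:F] = 41 · 31 = 1271.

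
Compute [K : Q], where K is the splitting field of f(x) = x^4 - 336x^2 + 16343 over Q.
[K : Q] = 4

Solving the quadratic in x^2: x^2 = (336 ± √(336^2 - 4·16343))/2 = (336 ± √47524)/2 = (336 ± 218)/2, giving x^2 = 59 or x^2 = 277. So f(x) = (x^2 - 59)(x^2 - 277) and the roots of f are ±√59, ±√277. Hence the splitting field is K = Q(√59, √277). Since 59 and 277 are distinct squarefree integers > 1, their product 16343 is not a perfect square, so √277 ∉ Q(√59). By the tower law [K:Q] = [Q(√59,√277):Q(√59)] · [Q(√59):Q] = 2 · 2 = 4.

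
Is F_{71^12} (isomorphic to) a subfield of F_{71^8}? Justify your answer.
No: F_{71^12} is not a subfield of F_{71^8}

F_{p^m} embeds in F_{p^n} iff m | n. Here 12 ∤ 8 (since 8 = 0·12 + 8 with remainder 8 ≠ 0), so F_{71^12} is not a subfield of F_{71^8}. Equivalently: if it were, the tower law would give 12 = [F_{71^12}:F_71] dividing [F_{71^8}:F_71] = 8, contradiction.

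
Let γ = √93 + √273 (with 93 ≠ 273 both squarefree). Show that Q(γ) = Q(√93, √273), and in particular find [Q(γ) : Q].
[Q(γ) : Q] = 4 (equivalently, Q(γ) = Q(√93, √273))

Obviously Q(γ) ⊆ Q(√93, √273), and [Q(√93, √273):Q] = 4 (since 93, 273 are distinct squarefree integers > 1 with 25389 not a perfect square). To show equality we compute the minimal polynomial of γ. From γ = √93 + √273: γ^2 = 93 + 2√(25389) + 273 = 366 + 2√(25389), so γ^2 - 366 = 2√(25389); squaring, (γ^2 - 366)^2 = 4·25389, i.e. γ^4 - 732γ^2 + 133956 - 101556 = 0, i.e. γ^4 - 732γ^2 + 32400 = 0. So γ is a root of x^4 - 732x^2 + 32400. This polynomial is irreducible over Q: it has no rational root (each ±√93 ± √273 is irrational), and any factorization into two quadratics over Q would force √(25389) ∈ Q (pairing opposite roots) or √93, √273 ∈ Q (other pairings), all impossible. Hence [Q(γ):Q] = 4 = [Q(√93, √273):Q], so Q(γ) = Q(√93, √273).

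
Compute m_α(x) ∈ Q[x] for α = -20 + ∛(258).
m_α(x) = x^3 + 60x^2 + 1200x + 7742

Set β = α + 20 = ∛(258), so β^3 = 258. Then (α + 20)^3 - 258 = 0, i.e. α is a root of g(x) = (x + 20)^3 - 258 = x^3 + 60x^2 + 1200x + 7742. Since g(x) = h(x + 20) where h(x) = x^3 - 258, and h is irreducible over Q (because 258 is not a perfect cube, so h has no rational root, and a monic cubic with no rational root is irreducible), g is also irreducible (irreducibility is preserved under the substitution x → x + 20). Hence m_α(x) = x^3 + 60x^2 + 1200x + 7742.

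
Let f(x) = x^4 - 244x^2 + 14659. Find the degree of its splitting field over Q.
[K : Q] = 4

Solving the quadratic in x^2: x^2 = (244 ± √(244^2 - 4·14659))/2 = (244 ± √900)/2 = (244 ± 30)/2, giving x^2 = 137 or x^2 = 107. So f(x) = (x^2 - 137)(x^2 - 107) and the roots of f are ±√137, ±√107. Hence the splitting field is K = Q(√137, √107). Since 137 and 107 are distinct squarefree integers > 1, their product 14659 is not a perfect square, so √107 ∉ Q(√137). By the tower law [K:Q] = [Q(√137,√107):Q(√137)] · [Q(√137):Q] = 2 · 2 = 4.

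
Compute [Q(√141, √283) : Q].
[Q(√141, √283) : Q] = 4

[Q(√141):Q] = 2 (min poly x^2 - 141, irreducible since 141 is squarefree > 1). For the top step, suppose √283 ∈ Q(√141), say √283 = c + d√141 with c, d ∈ Q. Squaring: 283 = c^2 + 141d^2 + 2cd√141. Since √141 ∉ Q this forces 2cd = 0. If d = 0 then √283 = c ∈ Q, contradicting 283 squarefree > 1. If c = 0 then 283 = 141d^2, so 141·283 = (141d)^2 is a perfect square in Q — but 141·283 = 39903 is not a perfect square (since 141 and 283 are distinct squarefree integers). Contradiction. Hence √283 ∉ Q(√141), so x^2 - 283 stays irreducible over Q(√141) and [Q(√141, √283) : Q(√141)] = 2. By the tower law, [Q(√141, √283) : Q] = 2 · 2 = 4.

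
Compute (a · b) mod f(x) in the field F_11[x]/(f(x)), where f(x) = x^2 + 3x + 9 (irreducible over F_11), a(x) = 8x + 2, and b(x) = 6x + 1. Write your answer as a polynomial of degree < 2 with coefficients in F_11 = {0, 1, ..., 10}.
a · b ≡ 8x + 10 (mod f(x))

Multiply in F_11[x]: a(x)·b(x) = (8x + 2)·(6x + 1) = 4x^2 + 9x + 2. This has degree ≥ 2, so divide by f(x) over F_11: 4x^2 + 9x + 2 = (4)·(x^2 + 3x + 9) + (8x + 10). Hence a·b ≡ 8x + 10 (mod f). (F_11[x]/(f) is a field with 11^2 = 121 elements since f is irreducible of degree 2.)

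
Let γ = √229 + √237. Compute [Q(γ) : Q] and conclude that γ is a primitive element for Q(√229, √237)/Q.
[Q(γ) : Q] = 4 (equivalently, Q(γ) = Q(√229, √237))

Obviously Q(γ) ⊆ Q(√229, √237), and [Q(√229, √237):Q] = 4 (since 229, 237 are distinct squarefree integers > 1 with 54273 not a perfect square). To show equality we compute the minimal polynomial of γ. From γ = √229 + √237: γ^2 = 229 + 2√(54273) + 237 = 466 + 2√(54273), so γ^2 - 466 = 2√(54273); squaring, (γ^2 - 466)^2 = 4·54273, i.e. γ^4 - 932γ^2 + 217156 - 217092 = 0, i.e. γ^4 - 932γ^2 + 64 = 0. So γ is a root of x^4 - 932x^2 + 64. This polynomial is irreducible over Q: it has no rational root (each ±√229 ± √237 is irrational), and any factorization into two quadratics over Q would force √(54273) ∈ Q (pairing opposite roots) or √229, √237 ∈ Q (other pairings), all impossible. Hence [Q(γ):Q] = 4 = [Q(√229, √237):Q], so Q(γ) = Q(√229, √237).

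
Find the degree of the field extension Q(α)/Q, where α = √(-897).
[Q(α):Q] = 2

[Q(α):Q] equals the degree of the minimal polynomial of α. Here α^2 = -897 and x^2 + 897 is irreducible (d = -897 is squarefree, ≠ 1, hence not a square), so deg(m_α) = 2. Thus [Q(α):Q] = 2.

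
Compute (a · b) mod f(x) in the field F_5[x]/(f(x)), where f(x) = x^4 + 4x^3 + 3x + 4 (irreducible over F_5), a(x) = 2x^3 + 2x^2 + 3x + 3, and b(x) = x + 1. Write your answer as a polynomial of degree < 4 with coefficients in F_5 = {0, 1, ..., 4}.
a · b ≡ x^3 (mod f(x))

Multiply in F_5[x]: a(x)·b(x) = (2x^3 + 2x^2 + 3x + 3)·(x + 1) = 2x^4 + 4x^3 + x + 3. This has degree ≥ 4, so divide by f(x) over F_5: 2x^4 + 4x^3 + x + 3 = (2)·(x^4 + 4x^3 + 3x + 4) + (x^3). Hence a·b ≡ x^3 (mod f). (F_5[x]/(f) is a field with 5^4 = 625 elements since f is irreducible of degree 4.)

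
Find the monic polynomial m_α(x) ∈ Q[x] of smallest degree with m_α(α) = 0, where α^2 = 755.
m_α(x) = x^2 - 755

α satisfies α^2 - 755 = 0, so x^2 - 755 annihilates α. Since d = 755 is squarefree and ≠ 1, it is not a perfect square in Q, so x^2 - 755 has no rational root and is therefore irreducible over Q (a degree-2 polynomial over a field is irreducible iff it has no root). Hence m_α(x) = x^2 - 755.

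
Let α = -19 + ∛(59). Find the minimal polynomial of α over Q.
m_α(x) = x^3 + 57x^2 + 1083x + 6800

Set β = α + 19 = ∛(59), so β^3 = 59. Then (α + 19)^3 - 59 = 0, i.e. α is a root of g(x) = (x + 19)^3 - 59 = x^3 + 57x^2 + 1083x + 6800. Since g(x) = h(x + 19) where h(x) = x^3 - 59, and h is irreducible over Q (because 59 is not a perfect cube, so h has no rational root, and a monic cubic with no rational root is irreducible), g is also irreducible (irreducibility is preserved under the substitution x → x + 19). Hence m_α(x) = x^3 + 57x^2 + 1083x + 6800.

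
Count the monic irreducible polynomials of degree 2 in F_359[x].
There are 64261 monic irreducible polynomials of degree 2 over F_359

Each element of F_{359^2} that lies in no proper subfield is a root of exactly one monic irreducible of degree 2 over F_359, and each such polynomial has 2 distinct roots in F_{359^2}. By Möbius inversion the count is N_359(2) = (1/2) Σ_{d|2} μ(2/d) · 359^d = (1/2)(μ(2)·359^1 + μ(1)·359^2) = 128522/2 = 64261.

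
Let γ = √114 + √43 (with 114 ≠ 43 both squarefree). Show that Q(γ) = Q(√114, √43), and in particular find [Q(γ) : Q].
[Q(γ) : Q] = 4 (equivalently, Q(γ) = Q(√114, √43))

Obviously Q(γ) ⊆ Q(√114, √43), and [Q(√114, √43):Q] = 4 (since 114, 43 are distinct squarefree integers > 1 with 4902 not a perfect square). To show equality we compute the minimal polynomial of γ. From γ = √114 + √43: γ^2 = 114 + 2√(4902) + 43 = 157 + 2√(4902), so γ^2 - 157 = 2√(4902); squaring, (γ^2 - 157)^2 = 4·4902, i.e. γ^4 - 314γ^2 + 24649 - 19608 = 0, i.e. γ^4 - 314γ^2 + 5041 = 0. So γ is a root of x^4 - 314x^2 + 5041. This polynomial is irreducible over Q: it has no rational root (each ±√114 ± √43 is irrational), and any factorization into two quadratics over Q would force √(4902) ∈ Q (pairing opposite roots) or √114, √43 ∈ Q (other pairings), all impossible. Hence [Q(γ):Q] = 4 = [Q(√114, √43):Q], so Q(γ) = Q(√114, √43).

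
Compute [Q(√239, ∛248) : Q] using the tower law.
[Q(√239, ∛248) : Q] = 6

Let L = Q(√239, ∛248). Since Q(√239) ⊂ L and [Q(√239):Q] = 2, the tower law gives 2 | [L:Q]. Likewise Q(∛248) ⊂ L with [Q(∛248):Q] = 3 (because 248 is not a perfect cube), so 3 | [L:Q]. As gcd(2,3) = 1, [L:Q] is divisible by 6. Conversely L is generated over Q by √239 and ∛248, so [L:Q] ≤ 2·3 = 6. Therefore [Q(√239, ∛248) : Q] = 6.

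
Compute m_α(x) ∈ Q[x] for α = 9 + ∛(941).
m_α(x) = x^3 - 27x^2 + 243x - 1670

Set β = α - 9 = ∛(941), so β^3 = 941. Then (α - 9)^3 - 941 = 0, i.e. α is a root of g(x) = (x - 9)^3 - 941 = x^3 - 27x^2 + 243x - 1670. Since g(x) = h(x - 9) where h(x) = x^3 - 941, and h is irreducible over Q (because 941 is not a perfect cube, so h has no rational root, and a monic cubic with no rational root is irreducible), g is also irreducible (irreducibility is preserved under the substitution x → x - 9). Hence m_α(x) = x^3 - 27x^2 + 243x - 1670.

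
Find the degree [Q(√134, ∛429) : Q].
[Q(√134, ∛429) : Q] = 6

Let L = Q(√134, ∛429). Since Q(√134) ⊂ L and [Q(√134):Q] = 2, the tower law gives 2 | [L:Q]. Likewise Q(∛429) ⊂ L with [Q(∛429):Q] = 3 (because 429 is not a perfect cube), so 3 | [L:Q]. As gcd(2,3) = 1, [L:Q] is divisible by 6. Conversely L is generated over Q by √134 and ∛429, so [L:Q] ≤ 2·3 = 6. Therefore [Q(√134, ∛429) : Q] = 6.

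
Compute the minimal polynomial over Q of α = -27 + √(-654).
m_α(x) = x^2 + 54x + 1383

From α + 27 = √(-654), squaring gives (α + 27)^2 = -654, i.e. α^2 + 54α + 729 = -654, so α^2 + 54α + 1383 = 0. The discriminant of x^2 + 54x + 1383 is (54)^2 - 4·(1383) = 2916 - 5532 = -2616, and 4·(-654) is not a perfect square in Q since -654 is squarefree and ≠ 1. Hence x^2 + 54x + 1383 is irreducible over Q and is the minimal polynomial of α.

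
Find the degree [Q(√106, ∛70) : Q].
[Q(√106, ∛70) : Q] = 6

Let L = Q(√106, ∛70). Since Q(√106) ⊂ L and [Q(√106):Q] = 2, the tower law gives 2 | [L:Q]. Likewise Q(∛70) ⊂ L with [Q(∛70):Q] = 3 (because 70 is not a perfect cube), so 3 | [L:Q]. As gcd(2,3) = 1, [L:Q] is divisible by 6. Conversely L is generated over Q by √106 and ∛70, so [L:Q] ≤ 2·3 = 6. Therefore [Q(√106, ∛70) : Q] = 6.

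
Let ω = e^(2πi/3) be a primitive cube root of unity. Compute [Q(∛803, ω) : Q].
[Q(∛803, ω) : Q] = 6

[Q(∛803):Q] = 3 (min poly x^3 - 803, irreducible since 803 is not a perfect cube). [Q(ω):Q] = 2 (min poly x^2 + x + 1). Since Q(∛803) ⊂ R and ω ∉ R, we have ω ∉ Q(∛803), so x^2 + x + 1 remains irreducible over Q(∛803) and [Q(∛803, ω) : Q(∛803)] = 2. By the tower law, [Q(∛803, ω) : Q] = 3 · 2 = 6. (In fact Q(∛803, ω) is the splitting field of x^3 - 803 over Q.)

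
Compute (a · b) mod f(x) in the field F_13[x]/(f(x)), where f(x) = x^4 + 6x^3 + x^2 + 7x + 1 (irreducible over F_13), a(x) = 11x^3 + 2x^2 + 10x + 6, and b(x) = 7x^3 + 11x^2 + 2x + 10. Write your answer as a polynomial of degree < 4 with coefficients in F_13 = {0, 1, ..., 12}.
a · b ≡ 7x^3 + 7x^2 + 5x + 11 (mod f(x))

Multiply in F_13[x]: a(x)·b(x) = (11x^3 + 2x^2 + 10x + 6)·(7x^3 + 11x^2 + 2x + 10) = 12x^6 + 5x^5 + 10x^4 + 6x^3 + 2x^2 + 8x + 8. This has degree ≥ 4, so divide by f(x) over F_13: 12x^6 + 5x^5 + 10x^4 + 6x^3 + 2x^2 + 8x + 8 = (12x^2 + 11x + 10)·(x^4 + 6x^3 + x^2 + 7x + 1) + (7x^3 + 7x^2 + 5x + 11). Hence a·b ≡ 7x^3 + 7x^2 + 5x + 11 (mod f). (F_13[x]/(f) is a field with 13^4 = 28561 elements since f is irreducible of degree 4.)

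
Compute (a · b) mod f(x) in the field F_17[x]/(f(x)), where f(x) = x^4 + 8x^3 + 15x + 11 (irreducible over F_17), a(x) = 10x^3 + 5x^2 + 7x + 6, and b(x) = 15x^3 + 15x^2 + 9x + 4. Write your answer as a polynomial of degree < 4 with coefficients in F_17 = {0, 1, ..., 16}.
a · b ≡ 8x^3 + 7x^2 + 2x + 11 (mod f(x))

Multiply in F_17[x]: a(x)·b(x) = (10x^3 + 5x^2 + 7x + 6)·(15x^3 + 15x^2 + 9x + 4) = 14x^6 + 4x^5 + 15x^4 + 8x^3 + 3x^2 + 14x + 7. This has degree ≥ 4, so divide by f(x) over F_17: 14x^6 + 4x^5 + 15x^4 + 8x^3 + 3x^2 + 14x + 7 = (14x^2 + 11x + 12)·(x^4 + 8x^3 + 15x + 11) + (8x^3 + 7x^2 + 2x + 11). Hence a·b ≡ 8x^3 + 7x^2 + 2x + 11 (mod f). (F_17[x]/(f) is a field with 17^4 = 83521 elements since f is irreducible of degree 4.)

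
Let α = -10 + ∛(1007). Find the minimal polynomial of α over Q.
m_α(x) = x^3 + 30x^2 + 300x - 7

Set β = α + 10 = ∛(1007), so β^3 = 1007. Then (α + 10)^3 - 1007 = 0, i.e. α is a root of g(x) = (x + 10)^3 - 1007 = x^3 + 30x^2 + 300x - 7. Since g(x) = h(x + 10) where h(x) = x^3 - 1007, and h is irreducible over Q (because 1007 is not a perfect cube, so h has no rational root, and a monic cubic with no rational root is irreducible), g is also irreducible (irreducibility is preserved under the substitution x → x + 10). Hence m_α(x) = x^3 + 30x^2 + 300x - 7.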